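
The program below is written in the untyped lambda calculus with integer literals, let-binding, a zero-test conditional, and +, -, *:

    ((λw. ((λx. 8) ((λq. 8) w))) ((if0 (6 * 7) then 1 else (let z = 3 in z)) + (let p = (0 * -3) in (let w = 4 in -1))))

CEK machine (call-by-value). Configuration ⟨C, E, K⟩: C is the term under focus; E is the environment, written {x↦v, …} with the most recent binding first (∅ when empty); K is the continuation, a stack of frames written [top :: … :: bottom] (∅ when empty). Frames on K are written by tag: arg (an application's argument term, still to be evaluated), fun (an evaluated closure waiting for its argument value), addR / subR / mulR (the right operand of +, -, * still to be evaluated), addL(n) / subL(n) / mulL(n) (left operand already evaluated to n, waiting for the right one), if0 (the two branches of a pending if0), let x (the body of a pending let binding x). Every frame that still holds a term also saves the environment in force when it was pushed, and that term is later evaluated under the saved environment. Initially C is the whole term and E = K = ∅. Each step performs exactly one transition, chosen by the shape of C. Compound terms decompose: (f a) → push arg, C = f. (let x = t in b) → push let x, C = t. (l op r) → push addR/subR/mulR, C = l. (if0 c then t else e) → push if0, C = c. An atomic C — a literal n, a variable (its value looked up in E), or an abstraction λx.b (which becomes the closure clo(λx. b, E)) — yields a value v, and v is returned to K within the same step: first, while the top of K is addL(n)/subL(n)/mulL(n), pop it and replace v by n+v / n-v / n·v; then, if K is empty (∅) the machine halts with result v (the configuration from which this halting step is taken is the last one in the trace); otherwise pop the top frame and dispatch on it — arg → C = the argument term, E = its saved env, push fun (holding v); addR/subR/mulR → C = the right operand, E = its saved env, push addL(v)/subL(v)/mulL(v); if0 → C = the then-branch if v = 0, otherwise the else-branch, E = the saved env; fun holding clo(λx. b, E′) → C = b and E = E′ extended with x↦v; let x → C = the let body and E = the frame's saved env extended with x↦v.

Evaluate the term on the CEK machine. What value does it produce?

step 0: <C=((λw. ((λx. 8) ((λq. 8) w))) ((if0 (6 * 7) then 1 else (let z = 3 in z)) + (let p = (0 * -3) in (let w = 4 in -1)))), E=∅, K=∅>
step 1: <C=(λw. ((λx. 8) ((λq. 8) w))), E=∅, K=[arg]>
step 2: <C=((if0 (6 * 7) then 1 else (let z = 3 in z)) + (let p = (0 * -3) in (let w = 4 in -1))), E=∅, K=[fun]>
step 3: <C=(if0 (6 * 7) then 1 else (let z = 3 in z)), E=∅, K=[addR :: fun]>
step 4: <C=(6 * 7), E=∅, K=[if0 :: addR :: fun]>
step 5: <C=6, E=∅, K=[mulR :: if0 :: addR :: fun]>
step 6: <C=7, E=∅, K=[mulL(6) :: if0 :: addR :: fun]>
step 7: <C=(let z = 3 in z), E=∅, K=[addR :: fun]>
step 8: <C=3, E=∅, K=[let z :: addR :: fun]>
step 9: <C=z, E={z↦3}, K=[addR :: fun]>
step 10: <C=(let p = (0 * -3) in (let w = 4 in -1)), E=∅, K=[addL(3) :: fun]>
step 11: <C=(0 * -3), E=∅, K=[let p :: addL(3) :: fun]>
step 12: <C=0, E=∅, K=[mulR :: let p :: addL(3) :: fun]>
step 13: <C=-3, E=∅, K=[mulL(0) :: let p :: addL(3) :: fun]>
step 14: <C=(let w = 4 in -1), E={p↦0}, K=[addL(3) :: fun]>
step 15: <C=4, E={p↦0}, K=[let w :: addL(3) :: fun]>
step 16: <C=-1, E={w↦4, p↦0}, K=[addL(3) :: fun]>
step 17: <C=((λx. 8) ((λq. 8) w)), E={w↦2}, K=∅>
step 18: <C=(λx. 8), E={w↦2}, K=[arg]>
step 19: <C=((λq. 8) w), E={w↦2}, K=[fun]>
step 20: <C=(λq. 8), E={w↦2}, K=[arg :: fun]>
step 21: <C=w, E={w↦2}, K=[fun :: fun]>
step 22: <C=8, E={q↦2, w↦2}, K=[fun]>
step 23: <C=8, E={x↦8, w↦2}, K=∅>
→ final value 8

Answer: 8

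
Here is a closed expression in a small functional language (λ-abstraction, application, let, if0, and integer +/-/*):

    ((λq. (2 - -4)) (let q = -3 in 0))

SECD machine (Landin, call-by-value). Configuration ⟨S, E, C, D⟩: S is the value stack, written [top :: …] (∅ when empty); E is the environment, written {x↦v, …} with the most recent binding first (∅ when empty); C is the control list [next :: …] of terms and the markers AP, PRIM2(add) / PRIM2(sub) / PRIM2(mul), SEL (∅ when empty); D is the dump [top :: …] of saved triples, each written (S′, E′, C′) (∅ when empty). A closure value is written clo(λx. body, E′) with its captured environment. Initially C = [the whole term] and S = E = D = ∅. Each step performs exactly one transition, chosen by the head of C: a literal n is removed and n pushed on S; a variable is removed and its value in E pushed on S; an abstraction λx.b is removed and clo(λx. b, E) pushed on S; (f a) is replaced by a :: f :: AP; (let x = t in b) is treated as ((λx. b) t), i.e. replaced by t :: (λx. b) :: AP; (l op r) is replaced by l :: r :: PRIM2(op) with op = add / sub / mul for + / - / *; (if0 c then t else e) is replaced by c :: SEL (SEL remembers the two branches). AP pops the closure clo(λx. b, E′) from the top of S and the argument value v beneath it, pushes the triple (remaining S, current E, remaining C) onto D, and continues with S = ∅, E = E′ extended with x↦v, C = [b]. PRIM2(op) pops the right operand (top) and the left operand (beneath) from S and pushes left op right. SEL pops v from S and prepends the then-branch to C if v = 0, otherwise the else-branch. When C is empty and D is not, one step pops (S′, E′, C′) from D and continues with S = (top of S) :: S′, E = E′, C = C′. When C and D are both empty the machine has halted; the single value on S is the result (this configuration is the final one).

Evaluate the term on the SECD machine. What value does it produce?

Answer: 6

Machine steps:
step 0: <S=∅, E=∅, C=[((λq. (2 - -4)) (let q = -3 in 0))], D=∅>
step 1: <S=∅, E=∅, C=[(let q = -3 in 0) :: (λq. (2 - -4)) :: AP], D=∅>
step 2: <S=∅, E=∅, C=[-3 :: (λq. 0) :: AP :: (λq. (2 - -4)) :: AP], D=∅>
step 3: <S=[-3], E=∅, C=[(λq. 0) :: AP :: (λq. (2 - -4)) :: AP], D=∅>
step 4: <S=[clo(λq. 0, ∅) :: -3], E=∅, C=[AP :: (λq. (2 - -4)) :: AP], D=∅>
step 5: <S=∅, E={q↦-3}, C=[0], D=[(∅, ∅, [(λq. (2 - -4)) :: AP])]>
step 6: <S=[0], E={q↦-3}, C=∅, D=[(∅, ∅, [(λq. (2 - -4)) :: AP])]>
step 7: <S=[0], E=∅, C=[(λq. (2 - -4)) :: AP], D=∅>
step 8: <S=[clo(λq. (2 - -4), ∅) :: 0], E=∅, C=[AP], D=∅>
step 9: <S=∅, E={q↦0}, C=[(2 - -4)], D=[(∅, ∅, ∅)]>
step 10: <S=∅, E={q↦0}, C=[2 :: -4 :: PRIM2(sub)], D=[(∅, ∅, ∅)]>
step 11: <S=[2], E={q↦0}, C=[-4 :: PRIM2(sub)], D=[(∅, ∅, ∅)]>
step 12: <S=[-4 :: 2], E={q↦0}, C=[PRIM2(sub)], D=[(∅, ∅, ∅)]>
step 13: <S=[6], E={q↦0}, C=∅, D=[(∅, ∅, ∅)]>
step 14: <S=[6], E=∅, C=∅, D=∅>
→ final value 6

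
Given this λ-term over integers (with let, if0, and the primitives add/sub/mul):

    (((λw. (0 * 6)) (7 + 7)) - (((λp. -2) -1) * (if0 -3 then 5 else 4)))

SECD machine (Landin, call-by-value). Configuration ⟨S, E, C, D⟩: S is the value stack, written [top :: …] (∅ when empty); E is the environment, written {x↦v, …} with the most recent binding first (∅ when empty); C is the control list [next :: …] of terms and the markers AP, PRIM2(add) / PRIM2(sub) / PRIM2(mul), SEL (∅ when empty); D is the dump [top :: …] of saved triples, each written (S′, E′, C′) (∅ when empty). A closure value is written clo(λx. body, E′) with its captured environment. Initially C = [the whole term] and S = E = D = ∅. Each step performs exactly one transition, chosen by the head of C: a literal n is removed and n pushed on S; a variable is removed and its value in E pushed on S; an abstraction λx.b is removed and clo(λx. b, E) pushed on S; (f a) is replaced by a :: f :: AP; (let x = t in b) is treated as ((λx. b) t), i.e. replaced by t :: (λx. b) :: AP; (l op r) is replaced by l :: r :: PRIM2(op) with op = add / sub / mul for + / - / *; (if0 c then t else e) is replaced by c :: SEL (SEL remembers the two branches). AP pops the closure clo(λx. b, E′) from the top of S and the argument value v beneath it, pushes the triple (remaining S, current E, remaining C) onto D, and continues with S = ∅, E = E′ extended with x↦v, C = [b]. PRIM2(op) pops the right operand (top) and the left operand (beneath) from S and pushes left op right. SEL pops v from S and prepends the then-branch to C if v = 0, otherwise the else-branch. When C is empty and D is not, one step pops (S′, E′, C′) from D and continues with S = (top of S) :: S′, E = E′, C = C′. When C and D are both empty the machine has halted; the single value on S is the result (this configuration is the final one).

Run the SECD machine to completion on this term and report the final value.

step 0: ⟨S=∅; E=∅; C=[(((λw. (0 * 6)) (7 + 7)) - (((λp. -2) -1) * (if0 -3 then 5 else 4)))]; D=∅⟩
step 1: ⟨S=∅; E=∅; C=[((λw. (0 * 6)) (7 + 7)) :: (((λp. -2) -1) * (if0 -3 then 5 else 4)) :: PRIM2(sub)]; D=∅⟩
step 2: ⟨S=∅; E=∅; C=[(7 + 7) :: (λw. (0 * 6)) :: AP :: (((λp. -2) -1) * (if0 -3 then 5 else 4)) :: PRIM2(sub)]; D=∅⟩
step 3: ⟨S=∅; E=∅; C=[7 :: 7 :: PRIM2(add) :: (λw. (0 * 6)) :: AP :: (((λp. -2) -1) * (if0 -3 then 5 else 4)) :: PRIM2(sub)]; D=∅⟩
step 4: ⟨S=[7]; E=∅; C=[7 :: PRIM2(add) :: (λw. (0 * 6)) :: AP :: (((λp. -2) -1) * (if0 -3 then 5 else 4)) :: PRIM2(sub)]; D=∅⟩
step 5: ⟨S=[7 :: 7]; E=∅; C=[PRIM2(add) :: (λw. (0 * 6)) :: AP :: (((λp. -2) -1) * (if0 -3 then 5 else 4)) :: PRIM2(sub)]; D=∅⟩
step 6: ⟨S=[14]; E=∅; C=[(λw. (0 * 6)) :: AP :: (((λp. -2) -1) * (if0 -3 then 5 else 4)) :: PRIM2(sub)]; D=∅⟩
step 7: ⟨S=[clo(λw. (0 * 6), ∅) :: 14]; E=∅; C=[AP :: (((λp. -2) -1) * (if0 -3 then 5 else 4)) :: PRIM2(sub)]; D=∅⟩
step 8: ⟨S=∅; E={w↦14}; C=[(0 * 6)]; D=[(∅, ∅, [(((λp. -2) -1) * (if0 -3 then 5 else 4)) :: PRIM2(sub)])]⟩
step 9: ⟨S=∅; E={w↦14}; C=[0 :: 6 :: PRIM2(mul)]; D=[(∅, ∅, [(((λp. -2) -1) * (if0 -3 then 5 else 4)) :: PRIM2(sub)])]⟩
step 10: ⟨S=[0]; E={w↦14}; C=[6 :: PRIM2(mul)]; D=[(∅, ∅, [(((λp. -2) -1) * (if0 -3 then 5 else 4)) :: PRIM2(sub)])]⟩
step 11: ⟨S=[6 :: 0]; E={w↦14}; C=[PRIM2(mul)]; D=[(∅, ∅, [(((λp. -2) -1) * (if0 -3 then 5 else 4)) :: PRIM2(sub)])]⟩
step 12: ⟨S=[0]; E={w↦14}; C=∅; D=[(∅, ∅, [(((λp. -2) -1) * (if0 -3 then 5 else 4)) :: PRIM2(sub)])]⟩
step 13: ⟨S=[0]; E=∅; C=[(((λp. -2) -1) * (if0 -3 then 5 else 4)) :: PRIM2(sub)]; D=∅⟩
step 14: ⟨S=[0]; E=∅; C=[((λp. -2) -1) :: (if0 -3 then 5 else 4) :: PRIM2(mul) :: PRIM2(sub)]; D=∅⟩
step 15: ⟨S=[0]; E=∅; C=[-1 :: (λp. -2) :: AP :: (if0 -3 then 5 else 4) :: PRIM2(mul) :: PRIM2(sub)]; D=∅⟩
step 16: ⟨S=[-1 :: 0]; E=∅; C=[(λp. -2) :: AP :: (if0 -3 then 5 else 4) :: PRIM2(mul) :: PRIM2(sub)]; D=∅⟩
step 17: ⟨S=[clo(λp. -2, ∅) :: -1 :: 0]; E=∅; C=[AP :: (if0 -3 then 5 else 4) :: PRIM2(mul) :: PRIM2(sub)]; D=∅⟩
step 18: ⟨S=∅; E={p↦-1}; C=[-2]; D=[([0], ∅, [(if0 -3 then 5 else 4) :: PRIM2(mul) :: PRIM2(sub)])]⟩
step 19: ⟨S=[-2]; E={p↦-1}; C=∅; D=[([0], ∅, [(if0 -3 then 5 else 4) :: PRIM2(mul) :: PRIM2(sub)])]⟩
step 20: ⟨S=[-2 :: 0]; E=∅; C=[(if0 -3 then 5 else 4) :: PRIM2(mul) :: PRIM2(sub)]; D=∅⟩
step 21: ⟨S=[-2 :: 0]; E=∅; C=[-3 :: SEL :: PRIM2(mul) :: PRIM2(sub)]; D=∅⟩
step 22: ⟨S=[-3 :: -2 :: 0]; E=∅; C=[SEL :: PRIM2(mul) :: PRIM2(sub)]; D=∅⟩
step 23: ⟨S=[-2 :: 0]; E=∅; C=[4 :: PRIM2(mul) :: PRIM2(sub)]; D=∅⟩
step 24: ⟨S=[4 :: -2 :: 0]; E=∅; C=[PRIM2(mul) :: PRIM2(sub)]; D=∅⟩
step 25: ⟨S=[-8 :: 0]; E=∅; C=[PRIM2(sub)]; D=∅⟩
step 26: ⟨S=[8]; E=∅; C=∅; D=∅⟩
→ final value 8

Answer: 8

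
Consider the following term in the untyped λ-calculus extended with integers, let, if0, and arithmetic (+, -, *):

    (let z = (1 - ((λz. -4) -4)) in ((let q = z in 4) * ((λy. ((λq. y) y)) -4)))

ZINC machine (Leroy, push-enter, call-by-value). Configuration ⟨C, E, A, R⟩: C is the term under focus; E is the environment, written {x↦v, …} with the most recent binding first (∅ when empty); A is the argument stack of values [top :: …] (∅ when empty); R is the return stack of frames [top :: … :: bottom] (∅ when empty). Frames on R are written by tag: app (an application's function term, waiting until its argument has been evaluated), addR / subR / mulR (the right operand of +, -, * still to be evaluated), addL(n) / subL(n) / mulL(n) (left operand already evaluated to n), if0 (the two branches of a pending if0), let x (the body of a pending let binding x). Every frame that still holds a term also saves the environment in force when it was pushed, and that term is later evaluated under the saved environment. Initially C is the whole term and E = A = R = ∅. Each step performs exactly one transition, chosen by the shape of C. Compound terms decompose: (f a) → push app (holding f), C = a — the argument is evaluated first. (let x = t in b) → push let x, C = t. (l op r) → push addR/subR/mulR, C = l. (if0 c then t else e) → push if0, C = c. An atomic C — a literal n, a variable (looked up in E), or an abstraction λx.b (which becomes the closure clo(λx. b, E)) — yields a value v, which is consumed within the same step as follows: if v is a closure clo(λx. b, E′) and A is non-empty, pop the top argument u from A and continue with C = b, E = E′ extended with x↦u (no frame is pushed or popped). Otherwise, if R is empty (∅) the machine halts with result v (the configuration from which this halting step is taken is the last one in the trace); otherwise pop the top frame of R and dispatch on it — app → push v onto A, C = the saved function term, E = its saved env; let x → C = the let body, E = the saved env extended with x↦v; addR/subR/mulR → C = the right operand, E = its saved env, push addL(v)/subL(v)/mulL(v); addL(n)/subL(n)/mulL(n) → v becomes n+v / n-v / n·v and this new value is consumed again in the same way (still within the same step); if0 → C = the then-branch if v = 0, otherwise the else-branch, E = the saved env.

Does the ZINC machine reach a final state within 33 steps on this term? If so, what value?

0. [C=(let z = (1 - ((λz. -4) -4)) in ((let q = z in 4) * ((λy. ((λq. y) y)) -4))) | E=∅ | A=∅ | R=∅]
1. [C=(1 - ((λz. -4) -4)) | E=∅ | A=∅ | R=[let z]]
2. [C=1 | E=∅ | A=∅ | R=[subR :: let z]]
3. [C=((λz. -4) -4) | E=∅ | A=∅ | R=[subL(1) :: let z]]
4. [C=-4 | E=∅ | A=∅ | R=[app :: subL(1) :: let z]]
5. [C=(λz. -4) | E=∅ | A=[-4] | R=[subL(1) :: let z]]
6. [C=-4 | E={z↦-4} | A=∅ | R=[subL(1) :: let z]]
7. [C=((let q = z in 4) * ((λy. ((λq. y) y)) -4)) | E={z↦5} | A=∅ | R=∅]
8. [C=(let q = z in 4) | E={z↦5} | A=∅ | R=[mulR]]
9. [C=z | E={z↦5} | A=∅ | R=[let q :: mulR]]
10. [C=4 | E={q↦5, z↦5} | A=∅ | R=[mulR]]
11. [C=((λy. ((λq. y) y)) -4) | E={z↦5} | A=∅ | R=[mulL(4)]]
12. [C=-4 | E={z↦5} | A=∅ | R=[app :: mulL(4)]]
13. [C=(λy. ((λq. y) y)) | E={z↦5} | A=[-4] | R=[mulL(4)]]
14. [C=((λq. y) y) | E={y↦-4, z↦5} | A=∅ | R=[mulL(4)]]
15. [C=y | E={y↦-4, z↦5} | A=∅ | R=[app :: mulL(4)]]
16. [C=(λq. y) | E={y↦-4, z↦5} | A=[-4] | R=[mulL(4)]]
17. [C=y | E={q↦-4, y↦-4, z↦5} | A=∅ | R=[mulL(4)]]
→ final value -16

Answer: -16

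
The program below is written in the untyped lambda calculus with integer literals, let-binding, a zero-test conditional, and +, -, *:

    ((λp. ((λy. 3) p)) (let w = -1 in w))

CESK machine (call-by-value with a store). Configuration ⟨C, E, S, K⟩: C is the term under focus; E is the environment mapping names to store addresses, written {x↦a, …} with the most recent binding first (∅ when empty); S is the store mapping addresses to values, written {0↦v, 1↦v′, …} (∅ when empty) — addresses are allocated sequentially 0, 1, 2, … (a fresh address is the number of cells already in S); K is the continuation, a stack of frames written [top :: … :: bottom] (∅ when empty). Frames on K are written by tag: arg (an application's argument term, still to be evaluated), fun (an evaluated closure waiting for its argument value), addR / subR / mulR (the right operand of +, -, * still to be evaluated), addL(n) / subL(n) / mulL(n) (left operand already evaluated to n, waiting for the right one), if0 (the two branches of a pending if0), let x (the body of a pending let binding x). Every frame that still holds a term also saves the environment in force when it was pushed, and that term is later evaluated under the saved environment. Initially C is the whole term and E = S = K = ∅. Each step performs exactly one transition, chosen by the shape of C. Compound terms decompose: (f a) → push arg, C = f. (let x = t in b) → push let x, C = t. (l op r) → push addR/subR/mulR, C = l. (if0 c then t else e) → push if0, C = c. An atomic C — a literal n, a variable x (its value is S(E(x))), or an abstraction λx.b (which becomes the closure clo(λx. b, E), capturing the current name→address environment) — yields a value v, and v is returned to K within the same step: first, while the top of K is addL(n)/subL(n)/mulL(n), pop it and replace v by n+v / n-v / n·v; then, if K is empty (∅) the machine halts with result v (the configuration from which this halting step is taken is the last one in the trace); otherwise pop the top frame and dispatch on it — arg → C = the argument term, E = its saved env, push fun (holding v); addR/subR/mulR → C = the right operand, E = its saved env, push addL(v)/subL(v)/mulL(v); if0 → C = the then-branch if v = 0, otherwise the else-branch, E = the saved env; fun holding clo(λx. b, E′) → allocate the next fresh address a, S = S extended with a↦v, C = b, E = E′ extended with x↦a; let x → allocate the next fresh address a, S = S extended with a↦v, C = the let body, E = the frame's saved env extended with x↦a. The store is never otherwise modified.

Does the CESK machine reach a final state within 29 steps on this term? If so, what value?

0. ⟨C=((λp. ((λy. 3) p)) (let w = -1 in w)); E=∅; S=∅; K=∅⟩
1. ⟨C=(λp. ((λy. 3) p)); E=∅; S=∅; K=[arg]⟩
2. ⟨C=(let w = -1 in w); E=∅; S=∅; K=[fun]⟩
3. ⟨C=-1; E=∅; S=∅; K=[let w :: fun]⟩
4. ⟨C=w; E={w↦0}; S={0↦-1}; K=[fun]⟩
5. ⟨C=((λy. 3) p); E={p↦1}; S={0↦-1, 1↦-1}; K=∅⟩
6. ⟨C=(λy. 3); E={p↦1}; S={0↦-1, 1↦-1}; K=[arg]⟩
7. ⟨C=p; E={p↦1}; S={0↦-1, 1↦-1}; K=[fun]⟩
8. ⟨C=3; E={y↦2, p↦1}; S={0↦-1, 1↦-1, 2↦-1}; K=∅⟩
→ final value 3

Answer: 3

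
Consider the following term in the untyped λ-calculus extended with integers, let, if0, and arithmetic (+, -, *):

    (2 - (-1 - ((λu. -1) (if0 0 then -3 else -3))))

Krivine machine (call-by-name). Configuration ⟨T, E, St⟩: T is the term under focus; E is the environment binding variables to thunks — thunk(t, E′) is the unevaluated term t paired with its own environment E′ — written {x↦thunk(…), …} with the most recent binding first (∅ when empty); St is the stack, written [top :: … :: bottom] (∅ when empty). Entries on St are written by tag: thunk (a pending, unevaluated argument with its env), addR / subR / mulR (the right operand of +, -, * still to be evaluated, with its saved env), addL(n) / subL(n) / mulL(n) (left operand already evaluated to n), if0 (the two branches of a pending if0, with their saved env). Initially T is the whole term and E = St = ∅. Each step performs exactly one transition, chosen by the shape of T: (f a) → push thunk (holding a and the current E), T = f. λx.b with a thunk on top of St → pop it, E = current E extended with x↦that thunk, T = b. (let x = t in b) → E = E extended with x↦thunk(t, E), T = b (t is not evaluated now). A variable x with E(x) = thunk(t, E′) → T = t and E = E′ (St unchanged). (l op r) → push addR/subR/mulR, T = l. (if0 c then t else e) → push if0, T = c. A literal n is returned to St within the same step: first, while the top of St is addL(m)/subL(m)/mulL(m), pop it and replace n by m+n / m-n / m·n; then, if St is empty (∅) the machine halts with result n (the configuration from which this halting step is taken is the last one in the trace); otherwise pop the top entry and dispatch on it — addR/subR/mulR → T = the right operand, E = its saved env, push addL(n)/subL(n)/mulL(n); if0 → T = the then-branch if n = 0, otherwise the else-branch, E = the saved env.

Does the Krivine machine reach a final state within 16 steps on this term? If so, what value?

Answer: 2

Machine steps:
0. <T=(2 - (-1 - ((λu. -1) (if0 0 then -3 else -3)))), E=∅, St=∅>
1. <T=2, E=∅, St=[subR]>
2. <T=(-1 - ((λu. -1) (if0 0 then -3 else -3))), E=∅, St=[subL(2)]>
3. <T=-1, E=∅, St=[subR :: subL(2)]>
4. <T=((λu. -1) (if0 0 then -3 else -3)), E=∅, St=[subL(-1) :: subL(2)]>
5. <T=(λu. -1), E=∅, St=[thunk :: subL(-1) :: subL(2)]>
6. <T=-1, E={u↦thunk((if0 0 then -3 else -3), ∅)}, St=[subL(-1) :: subL(2)]>
→ final value 2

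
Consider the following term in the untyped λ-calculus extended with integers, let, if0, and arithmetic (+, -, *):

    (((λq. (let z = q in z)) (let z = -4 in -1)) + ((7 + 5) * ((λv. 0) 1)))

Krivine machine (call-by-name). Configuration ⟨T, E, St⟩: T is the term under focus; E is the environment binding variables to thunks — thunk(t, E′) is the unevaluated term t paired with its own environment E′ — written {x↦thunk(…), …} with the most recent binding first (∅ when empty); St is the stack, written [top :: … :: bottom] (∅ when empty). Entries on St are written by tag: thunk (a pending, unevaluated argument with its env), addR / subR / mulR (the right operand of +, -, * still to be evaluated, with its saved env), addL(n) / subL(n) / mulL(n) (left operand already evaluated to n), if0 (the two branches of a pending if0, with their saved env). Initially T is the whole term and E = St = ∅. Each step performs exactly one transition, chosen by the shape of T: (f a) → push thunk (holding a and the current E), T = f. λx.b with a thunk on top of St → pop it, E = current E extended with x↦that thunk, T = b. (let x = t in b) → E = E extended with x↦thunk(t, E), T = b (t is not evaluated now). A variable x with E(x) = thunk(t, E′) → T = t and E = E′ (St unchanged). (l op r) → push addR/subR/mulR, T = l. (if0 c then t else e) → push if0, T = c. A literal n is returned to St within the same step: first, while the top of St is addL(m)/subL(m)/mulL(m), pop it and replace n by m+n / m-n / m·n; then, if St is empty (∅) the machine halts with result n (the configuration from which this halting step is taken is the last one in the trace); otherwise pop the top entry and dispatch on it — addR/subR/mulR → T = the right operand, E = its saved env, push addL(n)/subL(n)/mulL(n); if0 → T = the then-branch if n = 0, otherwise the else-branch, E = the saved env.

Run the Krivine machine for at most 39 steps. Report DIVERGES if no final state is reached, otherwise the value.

t=0: <T=(((λq. (let z = q in z)) (let z = -4 in -1)) + ((7 + 5) * ((λv. 0) 1))), E=∅, St=∅>
t=1: <T=((λq. (let z = q in z)) (let z = -4 in -1)), E=∅, St=[addR]>
t=2: <T=(λq. (let z = q in z)), E=∅, St=[thunk :: addR]>
t=3: <T=(let z = q in z), E={q↦thunk((let z = -4 in -1), ∅)}, St=[addR]>
t=4: <T=z, E={z↦thunk(q, {q↦thunk((let z = -4 in -1), ∅)}), q↦thunk((let z = -4 in -1), ∅)}, St=[addR]>
t=5: <T=q, E={q↦thunk((let z = -4 in -1), ∅)}, St=[addR]>
t=6: <T=(let z = -4 in -1), E=∅, St=[addR]>
t=7: <T=-1, E={z↦thunk(-4, ∅)}, St=[addR]>
t=8: <T=((7 + 5) * ((λv. 0) 1)), E=∅, St=[addL(-1)]>
t=9: <T=(7 + 5), E=∅, St=[mulR :: addL(-1)]>
t=10: <T=7, E=∅, St=[addR :: mulR :: addL(-1)]>
t=11: <T=5, E=∅, St=[addL(7) :: mulR :: addL(-1)]>
t=12: <T=((λv. 0) 1), E=∅, St=[mulL(12) :: addL(-1)]>
t=13: <T=(λv. 0), E=∅, St=[thunk :: mulL(12) :: addL(-1)]>
t=14: <T=0, E={v↦thunk(1, ∅)}, St=[mulL(12) :: addL(-1)]>
→ final value -1

Answer: -1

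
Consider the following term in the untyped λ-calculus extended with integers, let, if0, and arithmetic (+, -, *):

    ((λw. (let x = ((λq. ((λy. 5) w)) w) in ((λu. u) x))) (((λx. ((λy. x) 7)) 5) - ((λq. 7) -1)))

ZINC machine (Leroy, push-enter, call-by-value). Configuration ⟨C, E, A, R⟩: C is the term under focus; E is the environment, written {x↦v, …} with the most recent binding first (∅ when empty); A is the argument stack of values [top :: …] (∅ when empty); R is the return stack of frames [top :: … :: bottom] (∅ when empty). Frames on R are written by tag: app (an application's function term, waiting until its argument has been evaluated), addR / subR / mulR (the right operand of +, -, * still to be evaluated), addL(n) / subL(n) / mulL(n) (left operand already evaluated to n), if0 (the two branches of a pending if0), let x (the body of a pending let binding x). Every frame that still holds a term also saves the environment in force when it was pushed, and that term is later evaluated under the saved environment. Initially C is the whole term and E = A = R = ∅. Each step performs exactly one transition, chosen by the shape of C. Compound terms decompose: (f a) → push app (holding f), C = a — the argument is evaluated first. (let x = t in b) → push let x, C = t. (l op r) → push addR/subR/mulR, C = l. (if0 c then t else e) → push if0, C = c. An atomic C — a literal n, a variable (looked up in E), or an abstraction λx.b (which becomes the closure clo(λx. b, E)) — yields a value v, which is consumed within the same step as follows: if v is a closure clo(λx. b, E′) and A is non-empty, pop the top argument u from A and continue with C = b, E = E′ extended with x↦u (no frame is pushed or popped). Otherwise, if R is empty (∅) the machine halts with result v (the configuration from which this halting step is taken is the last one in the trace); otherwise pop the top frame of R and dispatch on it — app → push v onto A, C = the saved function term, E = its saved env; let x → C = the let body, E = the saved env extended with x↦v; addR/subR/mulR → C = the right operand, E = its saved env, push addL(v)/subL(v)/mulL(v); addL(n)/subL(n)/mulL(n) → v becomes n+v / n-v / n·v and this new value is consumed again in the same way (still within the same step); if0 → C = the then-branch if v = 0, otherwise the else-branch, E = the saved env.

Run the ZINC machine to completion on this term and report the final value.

Answer: 5

Derivation:
t=0: <C=((λw. (let x = ((λq. ((λy. 5) w)) w) in ((λu. u) x))) (((λx. ((λy. x) 7)) 5) - ((λq. 7) -1))), E=∅, A=∅, R=∅>
t=1: <C=(((λx. ((λy. x) 7)) 5) - ((λq. 7) -1)), E=∅, A=∅, R=[app]>
t=2: <C=((λx. ((λy. x) 7)) 5), E=∅, A=∅, R=[subR :: app]>
t=3: <C=5, E=∅, A=∅, R=[app :: subR :: app]>
t=4: <C=(λx. ((λy. x) 7)), E=∅, A=[5], R=[subR :: app]>
t=5: <C=((λy. x) 7), E={x↦5}, A=∅, R=[subR :: app]>
t=6: <C=7, E={x↦5}, A=∅, R=[app :: subR :: app]>
t=7: <C=(λy. x), E={x↦5}, A=[7], R=[subR :: app]>
t=8: <C=x, E={y↦7, x↦5}, A=∅, R=[subR :: app]>
t=9: <C=((λq. 7) -1), E=∅, A=∅, R=[subL(5) :: app]>
t=10: <C=-1, E=∅, A=∅, R=[app :: subL(5) :: app]>
t=11: <C=(λq. 7), E=∅, A=[-1], R=[subL(5) :: app]>
t=12: <C=7, E={q↦-1}, A=∅, R=[subL(5) :: app]>
t=13: <C=(λw. (let x = ((λq. ((λy. 5) w)) w) in ((λu. u) x))), E=∅, A=[-2], R=∅>
t=14: <C=(let x = ((λq. ((λy. 5) w)) w) in ((λu. u) x)), E={w↦-2}, A=∅, R=∅>
t=15: <C=((λq. ((λy. 5) w)) w), E={w↦-2}, A=∅, R=[let x]>
t=16: <C=w, E={w↦-2}, A=∅, R=[app :: let x]>
t=17: <C=(λq. ((λy. 5) w)), E={w↦-2}, A=[-2], R=[let x]>
t=18: <C=((λy. 5) w), E={q↦-2, w↦-2}, A=∅, R=[let x]>
t=19: <C=w, E={q↦-2, w↦-2}, A=∅, R=[app :: let x]>
t=20: <C=(λy. 5), E={q↦-2, w↦-2}, A=[-2], R=[let x]>
t=21: <C=5, E={y↦-2, q↦-2, w↦-2}, A=∅, R=[let x]>
t=22: <C=((λu. u) x), E={x↦5, w↦-2}, A=∅, R=∅>
t=23: <C=x, E={x↦5, w↦-2}, A=∅, R=[app]>
t=24: <C=(λu. u), E={x↦5, w↦-2}, A=[5], R=∅>
t=25: <C=u, E={u↦5, x↦5, w↦-2}, A=∅, R=∅>
→ final value 5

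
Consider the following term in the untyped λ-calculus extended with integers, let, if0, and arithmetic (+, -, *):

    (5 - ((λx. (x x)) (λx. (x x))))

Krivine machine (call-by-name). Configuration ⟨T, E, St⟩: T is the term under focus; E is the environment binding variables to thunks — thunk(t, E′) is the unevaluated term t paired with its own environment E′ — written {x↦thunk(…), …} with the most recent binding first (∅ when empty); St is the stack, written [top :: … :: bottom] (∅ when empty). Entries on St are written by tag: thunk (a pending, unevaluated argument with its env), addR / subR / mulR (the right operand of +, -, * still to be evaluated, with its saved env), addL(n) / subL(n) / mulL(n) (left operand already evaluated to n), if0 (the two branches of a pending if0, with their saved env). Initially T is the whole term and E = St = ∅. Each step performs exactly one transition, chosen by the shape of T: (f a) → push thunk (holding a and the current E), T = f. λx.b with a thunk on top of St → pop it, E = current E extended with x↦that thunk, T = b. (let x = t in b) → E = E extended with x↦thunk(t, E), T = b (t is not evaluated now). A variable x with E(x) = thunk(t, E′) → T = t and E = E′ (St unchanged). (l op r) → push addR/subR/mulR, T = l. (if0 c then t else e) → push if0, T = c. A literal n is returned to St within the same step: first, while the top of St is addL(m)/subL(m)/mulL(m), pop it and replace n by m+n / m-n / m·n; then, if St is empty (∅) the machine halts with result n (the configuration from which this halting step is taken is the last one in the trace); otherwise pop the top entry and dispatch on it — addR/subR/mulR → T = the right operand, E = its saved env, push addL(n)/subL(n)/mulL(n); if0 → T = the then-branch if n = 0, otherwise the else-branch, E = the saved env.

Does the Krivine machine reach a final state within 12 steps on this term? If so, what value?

[0] <T=(5 - ((λx. (x x)) (λx. (x x)))), E=∅, St=∅>
[1] <T=5, E=∅, St=[subR]>
[2] <T=((λx. (x x)) (λx. (x x))), E=∅, St=[subL(5)]>
[3] <T=(λx. (x x)), E=∅, St=[thunk :: subL(5)]>
[4] <T=(x x), E={x↦thunk((λx. (x x)), ∅)}, St=[subL(5)]>
[5] <T=x, E={x↦thunk((λx. (x x)), ∅)}, St=[thunk :: subL(5)]>
[6] <T=(λx. (x x)), E=∅, St=[thunk :: subL(5)]>
[7] <T=(x x), E={x↦thunk(x, {x↦thunk((λx. (x x)), ∅)})}, St=[subL(5)]>
[8] <T=x, E={x↦thunk(x, {x↦thunk((λx. (x x)), ∅)})}, St=[thunk :: subL(5)]>
[9] <T=x, E={x↦thunk((λx. (x x)), ∅)}, St=[thunk :: subL(5)]>
[10] <T=(λx. (x x)), E=∅, St=[thunk :: subL(5)]>
[11] <T=(x x), E={x↦thunk(x, {x↦thunk(x, {x↦thunk((λx. (x x)), ∅)})})}, St=[subL(5)]>
[12] <T=x, E={x↦thunk(x, {x↦thunk(x, {x↦thunk((λx. (x x)), ∅)})})}, St=[thunk :: subL(5)]>
→ 12 transitions taken and the configuration is still not final: no result within 12 steps

Answer: DIVERGES (no final state within 12 steps)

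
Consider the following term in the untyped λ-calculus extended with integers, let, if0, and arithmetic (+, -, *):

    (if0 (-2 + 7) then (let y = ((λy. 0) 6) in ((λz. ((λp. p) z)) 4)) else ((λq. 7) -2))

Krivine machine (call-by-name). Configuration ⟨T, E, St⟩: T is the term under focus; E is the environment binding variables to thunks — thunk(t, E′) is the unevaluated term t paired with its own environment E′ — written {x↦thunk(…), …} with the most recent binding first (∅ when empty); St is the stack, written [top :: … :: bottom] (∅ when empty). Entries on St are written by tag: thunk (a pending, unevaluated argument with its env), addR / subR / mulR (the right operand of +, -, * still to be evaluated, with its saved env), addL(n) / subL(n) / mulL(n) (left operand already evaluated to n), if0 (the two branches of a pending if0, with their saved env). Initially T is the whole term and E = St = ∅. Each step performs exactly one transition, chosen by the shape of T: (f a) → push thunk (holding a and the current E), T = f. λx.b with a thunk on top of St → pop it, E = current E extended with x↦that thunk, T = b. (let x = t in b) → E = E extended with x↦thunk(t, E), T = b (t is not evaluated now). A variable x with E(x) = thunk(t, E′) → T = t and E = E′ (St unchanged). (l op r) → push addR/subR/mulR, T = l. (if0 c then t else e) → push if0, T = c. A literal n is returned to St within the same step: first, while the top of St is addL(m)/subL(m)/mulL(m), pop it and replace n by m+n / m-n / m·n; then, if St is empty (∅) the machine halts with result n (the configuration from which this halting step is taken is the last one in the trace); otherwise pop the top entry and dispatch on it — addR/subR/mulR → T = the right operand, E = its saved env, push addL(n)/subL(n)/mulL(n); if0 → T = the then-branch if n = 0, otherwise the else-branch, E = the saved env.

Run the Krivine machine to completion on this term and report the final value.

Answer: 7

Execution trace:
[0] [T=(if0 (-2 + 7) then (let y = ((λy. 0) 6) in ((λz. ((λp. p) z)) 4)) else ((λq. 7) -2)) | E=∅ | St=∅]
[1] [T=(-2 + 7) | E=∅ | St=[if0]]
[2] [T=-2 | E=∅ | St=[addR :: if0]]
[3] [T=7 | E=∅ | St=[addL(-2) :: if0]]
[4] [T=((λq. 7) -2) | E=∅ | St=∅]
[5] [T=(λq. 7) | E=∅ | St=[thunk]]
[6] [T=7 | E={q↦thunk(-2, ∅)} | St=∅]
→ final value 7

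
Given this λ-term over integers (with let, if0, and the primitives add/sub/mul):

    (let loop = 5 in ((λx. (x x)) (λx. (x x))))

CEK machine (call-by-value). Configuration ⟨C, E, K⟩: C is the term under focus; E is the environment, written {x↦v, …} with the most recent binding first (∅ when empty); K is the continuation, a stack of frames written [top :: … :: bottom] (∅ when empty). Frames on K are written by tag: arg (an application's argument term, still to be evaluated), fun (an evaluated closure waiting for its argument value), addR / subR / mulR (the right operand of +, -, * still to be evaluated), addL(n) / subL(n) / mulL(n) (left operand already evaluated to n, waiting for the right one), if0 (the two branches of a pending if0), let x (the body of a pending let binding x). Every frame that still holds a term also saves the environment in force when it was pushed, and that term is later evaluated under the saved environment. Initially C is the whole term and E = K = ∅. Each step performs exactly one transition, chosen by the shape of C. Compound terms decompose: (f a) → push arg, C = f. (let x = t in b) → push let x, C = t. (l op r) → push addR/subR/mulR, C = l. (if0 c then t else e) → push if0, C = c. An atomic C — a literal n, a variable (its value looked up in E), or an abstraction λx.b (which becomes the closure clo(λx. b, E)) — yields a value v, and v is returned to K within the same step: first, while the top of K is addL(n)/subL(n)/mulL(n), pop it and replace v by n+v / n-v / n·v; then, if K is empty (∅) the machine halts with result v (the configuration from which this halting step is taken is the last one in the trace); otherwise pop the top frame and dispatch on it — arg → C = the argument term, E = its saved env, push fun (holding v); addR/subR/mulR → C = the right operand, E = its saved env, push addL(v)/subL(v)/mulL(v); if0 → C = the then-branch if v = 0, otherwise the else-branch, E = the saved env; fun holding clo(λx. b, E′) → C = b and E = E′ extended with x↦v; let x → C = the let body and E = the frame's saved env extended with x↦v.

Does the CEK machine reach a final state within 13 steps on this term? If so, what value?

Answer: DIVERGES (no final state within 13 steps)

Execution trace:
step 0: <C=(let loop = 5 in ((λx. (x x)) (λx. (x x)))), E=∅, K=∅>
step 1: <C=5, E=∅, K=[let loop]>
step 2: <C=((λx. (x x)) (λx. (x x))), E={loop↦5}, K=∅>
step 3: <C=(λx. (x x)), E={loop↦5}, K=[arg]>
step 4: <C=(λx. (x x)), E={loop↦5}, K=[fun]>
step 5: <C=(x x), E={x↦clo(λx. (x x), {loop↦5}), loop↦5}, K=∅>
step 6: <C=x, E={x↦clo(λx. (x x), {loop↦5}), loop↦5}, K=[arg]>
step 7: <C=x, E={x↦clo(λx. (x x), {loop↦5}), loop↦5}, K=[fun]>
… configuration repeats with period 3 (steps 5–7 recur indefinitely) …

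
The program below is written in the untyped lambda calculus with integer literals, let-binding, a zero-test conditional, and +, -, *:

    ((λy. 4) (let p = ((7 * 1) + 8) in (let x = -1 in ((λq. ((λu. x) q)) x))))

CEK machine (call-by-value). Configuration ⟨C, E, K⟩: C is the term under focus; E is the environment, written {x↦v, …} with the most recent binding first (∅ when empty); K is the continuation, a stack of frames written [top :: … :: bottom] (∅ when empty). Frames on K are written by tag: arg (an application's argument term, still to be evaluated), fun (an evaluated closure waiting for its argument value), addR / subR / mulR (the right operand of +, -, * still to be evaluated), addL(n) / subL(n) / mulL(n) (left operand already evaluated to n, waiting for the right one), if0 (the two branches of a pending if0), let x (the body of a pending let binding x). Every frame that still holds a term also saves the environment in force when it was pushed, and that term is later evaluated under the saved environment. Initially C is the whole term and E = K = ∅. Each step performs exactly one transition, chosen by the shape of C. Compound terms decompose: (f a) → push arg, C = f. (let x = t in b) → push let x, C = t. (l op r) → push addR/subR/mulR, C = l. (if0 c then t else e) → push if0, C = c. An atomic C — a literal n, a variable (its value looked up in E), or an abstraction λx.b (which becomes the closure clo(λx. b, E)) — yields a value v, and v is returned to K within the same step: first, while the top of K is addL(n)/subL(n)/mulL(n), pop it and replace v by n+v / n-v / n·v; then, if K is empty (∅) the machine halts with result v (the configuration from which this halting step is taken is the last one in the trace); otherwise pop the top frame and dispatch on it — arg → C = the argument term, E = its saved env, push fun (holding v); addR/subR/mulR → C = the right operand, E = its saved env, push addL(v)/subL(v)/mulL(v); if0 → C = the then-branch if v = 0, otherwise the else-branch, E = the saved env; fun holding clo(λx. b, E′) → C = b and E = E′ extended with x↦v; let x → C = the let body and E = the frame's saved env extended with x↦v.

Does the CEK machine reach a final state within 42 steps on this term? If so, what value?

Answer: 4

Execution trace:
0. <C=((λy. 4) (let p = ((7 * 1) + 8) in (let x = -1 in ((λq. ((λu. x) q)) x)))), E=∅, K=∅>
1. <C=(λy. 4), E=∅, K=[arg]>
2. <C=(let p = ((7 * 1) + 8) in (let x = -1 in ((λq. ((λu. x) q)) x))), E=∅, K=[fun]>
3. <C=((7 * 1) + 8), E=∅, K=[let p :: fun]>
4. <C=(7 * 1), E=∅, K=[addR :: let p :: fun]>
5. <C=7, E=∅, K=[mulR :: addR :: let p :: fun]>
6. <C=1, E=∅, K=[mulL(7) :: addR :: let p :: fun]>
7. <C=8, E=∅, K=[addL(7) :: let p :: fun]>
8. <C=(let x = -1 in ((λq. ((λu. x) q)) x)), E={p↦15}, K=[fun]>
9. <C=-1, E={p↦15}, K=[let x :: fun]>
10. <C=((λq. ((λu. x) q)) x), E={x↦-1, p↦15}, K=[fun]>
11. <C=(λq. ((λu. x) q)), E={x↦-1, p↦15}, K=[arg :: fun]>
12. <C=x, E={x↦-1, p↦15}, K=[fun :: fun]>
13. <C=((λu. x) q), E={q↦-1, x↦-1, p↦15}, K=[fun]>
14. <C=(λu. x), E={q↦-1, x↦-1, p↦15}, K=[arg :: fun]>
15. <C=q, E={q↦-1, x↦-1, p↦15}, K=[fun :: fun]>
16. <C=x, E={u↦-1, q↦-1, x↦-1, p↦15}, K=[fun]>
17. <C=4, E={y↦-1}, K=∅>
→ final value 4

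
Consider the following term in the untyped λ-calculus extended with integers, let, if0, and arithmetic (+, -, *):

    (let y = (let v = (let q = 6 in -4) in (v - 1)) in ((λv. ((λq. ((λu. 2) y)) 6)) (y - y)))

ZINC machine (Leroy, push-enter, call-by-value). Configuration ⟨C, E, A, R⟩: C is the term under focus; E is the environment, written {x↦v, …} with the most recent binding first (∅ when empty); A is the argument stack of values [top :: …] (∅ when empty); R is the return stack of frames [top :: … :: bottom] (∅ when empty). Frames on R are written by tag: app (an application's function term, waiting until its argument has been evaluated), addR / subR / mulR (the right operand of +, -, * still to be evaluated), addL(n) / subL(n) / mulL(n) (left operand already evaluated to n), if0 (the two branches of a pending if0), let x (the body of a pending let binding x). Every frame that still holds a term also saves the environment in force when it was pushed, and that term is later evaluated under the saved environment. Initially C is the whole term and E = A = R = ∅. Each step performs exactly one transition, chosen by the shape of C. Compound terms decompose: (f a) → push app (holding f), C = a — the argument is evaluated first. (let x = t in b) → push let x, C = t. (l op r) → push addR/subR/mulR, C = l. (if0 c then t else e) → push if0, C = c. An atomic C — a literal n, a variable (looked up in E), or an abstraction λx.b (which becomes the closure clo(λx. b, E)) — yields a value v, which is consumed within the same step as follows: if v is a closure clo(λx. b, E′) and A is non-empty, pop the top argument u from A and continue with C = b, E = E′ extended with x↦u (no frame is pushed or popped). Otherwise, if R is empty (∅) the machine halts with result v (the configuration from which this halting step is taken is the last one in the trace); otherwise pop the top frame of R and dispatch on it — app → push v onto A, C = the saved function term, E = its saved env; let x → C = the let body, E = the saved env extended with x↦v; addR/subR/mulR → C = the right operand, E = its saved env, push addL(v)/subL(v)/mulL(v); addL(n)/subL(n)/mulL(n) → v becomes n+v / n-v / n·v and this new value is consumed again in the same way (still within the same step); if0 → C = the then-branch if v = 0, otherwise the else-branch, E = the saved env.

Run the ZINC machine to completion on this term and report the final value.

Answer: 2

Execution trace:
0. <C=(let y = (let v = (let q = 6 in -4) in (v - 1)) in ((λv. ((λq. ((λu. 2) y)) 6)) (y - y))), E=∅, A=∅, R=∅>
1. <C=(let v = (let q = 6 in -4) in (v - 1)), E=∅, A=∅, R=[let y]>
2. <C=(let q = 6 in -4), E=∅, A=∅, R=[let v :: let y]>
3. <C=6, E=∅, A=∅, R=[let q :: let v :: let y]>
4. <C=-4, E={q↦6}, A=∅, R=[let v :: let y]>
5. <C=(v - 1), E={v↦-4}, A=∅, R=[let y]>
6. <C=v, E={v↦-4}, A=∅, R=[subR :: let y]>
7. <C=1, E={v↦-4}, A=∅, R=[subL(-4) :: let y]>
8. <C=((λv. ((λq. ((λu. 2) y)) 6)) (y - y)), E={y↦-5}, A=∅, R=∅>
9. <C=(y - y), E={y↦-5}, A=∅, R=[app]>
10. <C=y, E={y↦-5}, A=∅, R=[subR :: app]>
11. <C=y, E={y↦-5}, A=∅, R=[subL(-5) :: app]>
12. <C=(λv. ((λq. ((λu. 2) y)) 6)), E={y↦-5}, A=[0], R=∅>
13. <C=((λq. ((λu. 2) y)) 6), E={v↦0, y↦-5}, A=∅, R=∅>
14. <C=6, E={v↦0, y↦-5}, A=∅, R=[app]>
15. <C=(λq. ((λu. 2) y)), E={v↦0, y↦-5}, A=[6], R=∅>
16. <C=((λu. 2) y), E={q↦6, v↦0, y↦-5}, A=∅, R=∅>
17. <C=y, E={q↦6, v↦0, y↦-5}, A=∅, R=[app]>
18. <C=(λu. 2), E={q↦6, v↦0, y↦-5}, A=[-5], R=∅>
19. <C=2, E={u↦-5, q↦6, v↦0, y↦-5}, A=∅, R=∅>
→ final value 2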